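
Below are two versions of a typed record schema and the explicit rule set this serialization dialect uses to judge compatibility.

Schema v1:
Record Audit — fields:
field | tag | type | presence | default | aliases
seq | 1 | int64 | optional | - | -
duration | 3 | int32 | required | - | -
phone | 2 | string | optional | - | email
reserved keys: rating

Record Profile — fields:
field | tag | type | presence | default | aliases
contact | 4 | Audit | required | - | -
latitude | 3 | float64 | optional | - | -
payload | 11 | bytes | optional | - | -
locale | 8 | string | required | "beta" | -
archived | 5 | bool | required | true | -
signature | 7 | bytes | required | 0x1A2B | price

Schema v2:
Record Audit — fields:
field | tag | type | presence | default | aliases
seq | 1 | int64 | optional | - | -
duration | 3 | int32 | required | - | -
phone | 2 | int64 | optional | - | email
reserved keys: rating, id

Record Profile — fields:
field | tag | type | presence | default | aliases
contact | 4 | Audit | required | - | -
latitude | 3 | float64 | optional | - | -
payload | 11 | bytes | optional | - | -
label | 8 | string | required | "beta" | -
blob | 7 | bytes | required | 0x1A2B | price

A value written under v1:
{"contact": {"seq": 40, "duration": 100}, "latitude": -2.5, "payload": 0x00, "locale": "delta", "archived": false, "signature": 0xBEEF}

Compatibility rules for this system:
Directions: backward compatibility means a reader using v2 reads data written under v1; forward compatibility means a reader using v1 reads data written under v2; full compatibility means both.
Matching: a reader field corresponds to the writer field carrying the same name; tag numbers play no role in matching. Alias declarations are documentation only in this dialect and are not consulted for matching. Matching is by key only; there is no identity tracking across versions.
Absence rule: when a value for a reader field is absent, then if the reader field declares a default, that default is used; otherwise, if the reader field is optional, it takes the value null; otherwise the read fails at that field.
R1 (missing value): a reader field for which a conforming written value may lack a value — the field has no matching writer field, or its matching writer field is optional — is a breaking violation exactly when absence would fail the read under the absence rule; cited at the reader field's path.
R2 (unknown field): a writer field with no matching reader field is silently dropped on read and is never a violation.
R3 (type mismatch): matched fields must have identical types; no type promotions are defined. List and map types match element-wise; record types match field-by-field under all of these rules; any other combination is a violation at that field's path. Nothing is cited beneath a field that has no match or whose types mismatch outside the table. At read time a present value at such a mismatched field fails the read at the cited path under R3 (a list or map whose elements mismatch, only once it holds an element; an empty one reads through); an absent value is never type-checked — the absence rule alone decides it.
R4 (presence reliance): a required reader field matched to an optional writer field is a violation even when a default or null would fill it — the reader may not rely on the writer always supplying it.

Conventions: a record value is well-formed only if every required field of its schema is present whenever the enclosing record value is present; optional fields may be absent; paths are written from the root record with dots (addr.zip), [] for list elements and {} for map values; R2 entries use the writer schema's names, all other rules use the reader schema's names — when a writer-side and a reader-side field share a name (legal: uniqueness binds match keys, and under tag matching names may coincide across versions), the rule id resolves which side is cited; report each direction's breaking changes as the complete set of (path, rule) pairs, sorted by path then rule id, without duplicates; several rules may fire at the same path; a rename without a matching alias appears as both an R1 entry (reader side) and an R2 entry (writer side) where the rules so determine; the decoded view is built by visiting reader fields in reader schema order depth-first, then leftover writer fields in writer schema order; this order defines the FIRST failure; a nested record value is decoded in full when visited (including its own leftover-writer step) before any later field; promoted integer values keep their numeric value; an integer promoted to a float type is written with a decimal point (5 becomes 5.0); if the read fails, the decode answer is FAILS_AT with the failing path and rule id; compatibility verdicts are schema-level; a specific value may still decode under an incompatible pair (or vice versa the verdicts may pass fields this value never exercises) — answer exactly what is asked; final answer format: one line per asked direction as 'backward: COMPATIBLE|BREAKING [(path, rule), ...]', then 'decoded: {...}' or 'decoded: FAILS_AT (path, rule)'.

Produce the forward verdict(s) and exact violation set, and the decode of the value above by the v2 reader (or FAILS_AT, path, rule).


forward: BREAKING [(contact.phone, R3)]; decoded: {"contact": {"seq": 40, "duration": 100, "phone": null}, "latitude": -2.5, "payload": 0x00, "label": "beta", "blob": 0x1A2B}

in Profile below, arrows point writer -> reader
forward on Profile — v1 reading data written by v2:
  contact: paired with writer contact (Audit -> Audit; writer required)
  latitude: paired with writer latitude (float64 -> float64; writer optional)
  payload: paired with writer payload (bytes -> bytes; writer optional)
  locale has no writer counterpart
  archived has no writer counterpart
  signature has no writer counterpart
  label (writer side), unknown to reader
  blob (writer side), unknown to reader
  contact.seq: paired with writer contact.seq (int64 -> int64; writer optional)
  contact.duration: paired with writer contact.duration (int32 -> int32; writer required)
  contact.phone: paired with writer contact.phone (int64 -> string; writer optional)
  violation R3 at contact.phone
  => 1 violation(s): forward is BREAKING for Profile
decode walk for Profile under reader schema v2:
  contact.seq := 40
  contact.duration := 100
  contact.phone := null (absent, optional -> null)
  latitude := -2.5
  payload := 0x00
  label := "beta" (absent -> default)
  blob := 0x1A2B (absent -> default)
  writer locale: unknown -> dropped
  writer archived: unknown -> dropped
  writer signature: unknown -> dropped
  => decoded: {"contact": {"seq": 40, "duration": 100, "phone": null}, "latitude": -2.5, "payload": 0x00, "label": "beta", "blob": 0x1A2B}


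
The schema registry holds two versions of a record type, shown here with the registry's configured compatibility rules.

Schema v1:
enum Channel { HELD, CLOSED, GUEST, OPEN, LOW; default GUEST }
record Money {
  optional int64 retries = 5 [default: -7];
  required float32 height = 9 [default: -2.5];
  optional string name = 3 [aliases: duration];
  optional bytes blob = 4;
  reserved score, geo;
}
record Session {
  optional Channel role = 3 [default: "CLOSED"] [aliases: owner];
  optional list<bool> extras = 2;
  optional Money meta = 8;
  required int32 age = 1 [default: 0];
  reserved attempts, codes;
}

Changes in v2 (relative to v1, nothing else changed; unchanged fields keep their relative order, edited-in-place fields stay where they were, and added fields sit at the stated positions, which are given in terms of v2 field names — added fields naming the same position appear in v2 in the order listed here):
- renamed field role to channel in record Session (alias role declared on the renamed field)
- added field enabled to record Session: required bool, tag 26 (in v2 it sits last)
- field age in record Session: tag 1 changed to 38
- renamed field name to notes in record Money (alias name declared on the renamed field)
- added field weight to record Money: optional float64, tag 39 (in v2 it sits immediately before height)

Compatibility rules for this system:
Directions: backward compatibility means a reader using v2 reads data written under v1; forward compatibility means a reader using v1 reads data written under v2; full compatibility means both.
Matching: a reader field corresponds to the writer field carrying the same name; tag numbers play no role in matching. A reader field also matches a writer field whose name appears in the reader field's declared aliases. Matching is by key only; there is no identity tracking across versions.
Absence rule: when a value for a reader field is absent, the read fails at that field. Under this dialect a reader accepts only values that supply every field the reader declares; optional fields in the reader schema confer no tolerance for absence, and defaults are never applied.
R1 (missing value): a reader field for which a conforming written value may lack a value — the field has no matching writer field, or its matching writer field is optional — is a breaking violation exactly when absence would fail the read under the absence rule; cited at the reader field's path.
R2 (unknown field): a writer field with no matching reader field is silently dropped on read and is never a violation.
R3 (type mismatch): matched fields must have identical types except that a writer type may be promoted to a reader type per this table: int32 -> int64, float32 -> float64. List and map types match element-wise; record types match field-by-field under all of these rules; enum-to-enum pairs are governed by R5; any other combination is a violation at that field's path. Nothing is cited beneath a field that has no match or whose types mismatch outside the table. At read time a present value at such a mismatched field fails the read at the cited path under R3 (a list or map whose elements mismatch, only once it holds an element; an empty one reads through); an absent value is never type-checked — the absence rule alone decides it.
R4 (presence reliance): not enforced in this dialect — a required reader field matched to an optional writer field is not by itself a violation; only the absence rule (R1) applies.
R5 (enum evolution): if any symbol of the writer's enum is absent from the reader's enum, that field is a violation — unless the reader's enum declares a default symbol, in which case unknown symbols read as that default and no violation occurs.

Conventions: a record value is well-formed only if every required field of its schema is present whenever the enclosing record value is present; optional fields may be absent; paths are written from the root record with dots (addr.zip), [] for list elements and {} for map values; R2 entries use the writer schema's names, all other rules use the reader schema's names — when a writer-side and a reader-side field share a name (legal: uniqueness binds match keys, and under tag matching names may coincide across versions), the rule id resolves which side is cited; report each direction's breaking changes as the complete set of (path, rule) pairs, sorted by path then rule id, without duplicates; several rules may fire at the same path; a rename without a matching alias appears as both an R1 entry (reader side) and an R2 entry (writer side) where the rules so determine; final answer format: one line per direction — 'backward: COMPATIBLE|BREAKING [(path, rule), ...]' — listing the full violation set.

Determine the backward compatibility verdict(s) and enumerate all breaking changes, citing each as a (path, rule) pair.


arrows below run writer -> reader for Session
backward for Session (reader v2, writer v1):
  channel: Channel -> Channel, writer optional; from role
  extras: list<bool> -> list<bool>, writer optional; from extras
  meta: Money -> Money, writer optional; from meta
  age: int32 -> int32, writer required; from age
  enabled has no writer counterpart
  meta.retries: int64 -> int64, writer optional; from meta.retries
  meta.weight has no writer counterpart
  meta.height: float32 -> float32, writer required; from meta.height
  meta.notes: string -> string, writer optional; from meta.name
  meta.blob: bytes -> bytes, writer optional; from meta.blob
  violation R1 at channel
  violation R1 at enabled
  violation R1 at extras
  violation R1 at meta
  violation R1 at meta.blob
  violation R1 at meta.notes
  violation R1 at meta.retries
  violation R1 at meta.weight
  => backward verdict for Session: BREAKING, 8 violation(s)
the other Session changes do not affect what is asked:
  field age in record Session: tag 1 changed to 38 -> inert for the asked Session verdict: nothing fires

backward: BREAKING [(channel, R1), (enabled, R1), (extras, R1), (meta, R1), (meta.blob, R1), (meta.notes, R1), (meta.retries, R1), (meta.weight, R1)]


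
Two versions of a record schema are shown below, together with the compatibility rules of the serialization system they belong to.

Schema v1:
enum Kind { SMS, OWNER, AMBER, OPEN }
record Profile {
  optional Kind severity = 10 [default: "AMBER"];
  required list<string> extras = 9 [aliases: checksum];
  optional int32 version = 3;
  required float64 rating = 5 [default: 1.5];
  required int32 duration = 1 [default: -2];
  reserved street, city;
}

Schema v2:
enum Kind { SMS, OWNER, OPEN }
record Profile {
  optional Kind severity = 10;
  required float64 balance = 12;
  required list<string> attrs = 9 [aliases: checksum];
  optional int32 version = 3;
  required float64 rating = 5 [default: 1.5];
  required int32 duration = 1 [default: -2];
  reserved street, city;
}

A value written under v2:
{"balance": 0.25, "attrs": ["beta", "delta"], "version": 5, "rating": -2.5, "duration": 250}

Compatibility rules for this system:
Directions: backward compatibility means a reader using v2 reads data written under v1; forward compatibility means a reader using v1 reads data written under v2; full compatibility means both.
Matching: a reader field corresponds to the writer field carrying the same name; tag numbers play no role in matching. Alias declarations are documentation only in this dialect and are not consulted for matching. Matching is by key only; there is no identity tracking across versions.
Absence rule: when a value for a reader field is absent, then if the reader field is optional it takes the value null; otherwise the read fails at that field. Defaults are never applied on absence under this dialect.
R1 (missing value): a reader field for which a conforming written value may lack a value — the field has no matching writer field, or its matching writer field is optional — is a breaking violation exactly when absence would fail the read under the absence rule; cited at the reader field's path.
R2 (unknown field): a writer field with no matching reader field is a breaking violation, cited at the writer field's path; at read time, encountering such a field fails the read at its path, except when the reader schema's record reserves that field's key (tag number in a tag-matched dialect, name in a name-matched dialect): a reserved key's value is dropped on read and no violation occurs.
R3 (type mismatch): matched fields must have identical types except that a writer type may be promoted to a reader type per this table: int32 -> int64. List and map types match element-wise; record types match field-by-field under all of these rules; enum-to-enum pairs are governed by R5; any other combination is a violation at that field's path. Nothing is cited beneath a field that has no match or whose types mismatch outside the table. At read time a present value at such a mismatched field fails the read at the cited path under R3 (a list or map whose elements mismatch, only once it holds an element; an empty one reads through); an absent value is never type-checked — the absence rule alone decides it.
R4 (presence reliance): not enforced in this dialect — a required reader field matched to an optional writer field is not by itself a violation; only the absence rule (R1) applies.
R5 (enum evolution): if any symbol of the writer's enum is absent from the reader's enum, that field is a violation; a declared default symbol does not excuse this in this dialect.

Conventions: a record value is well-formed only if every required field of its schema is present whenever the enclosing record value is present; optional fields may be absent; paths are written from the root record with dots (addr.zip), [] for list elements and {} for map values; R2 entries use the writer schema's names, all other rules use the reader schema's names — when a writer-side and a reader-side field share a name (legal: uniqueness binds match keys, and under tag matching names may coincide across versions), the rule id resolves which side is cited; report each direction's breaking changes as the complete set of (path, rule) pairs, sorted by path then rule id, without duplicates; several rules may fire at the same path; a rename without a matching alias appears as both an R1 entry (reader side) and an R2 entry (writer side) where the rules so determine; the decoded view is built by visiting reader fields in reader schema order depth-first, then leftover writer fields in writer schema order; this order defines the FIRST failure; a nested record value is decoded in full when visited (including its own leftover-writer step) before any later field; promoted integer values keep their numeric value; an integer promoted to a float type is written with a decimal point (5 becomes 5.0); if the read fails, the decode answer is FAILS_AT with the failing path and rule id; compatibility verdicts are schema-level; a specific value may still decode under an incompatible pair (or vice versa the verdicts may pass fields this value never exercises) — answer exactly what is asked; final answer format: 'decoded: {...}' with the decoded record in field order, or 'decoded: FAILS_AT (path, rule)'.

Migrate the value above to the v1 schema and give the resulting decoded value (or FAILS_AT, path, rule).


decoded: FAILS_AT (extras, R1)

in Profile below, arrows point writer -> reader
decode walk for Profile under reader schema v1:
  severity := null (absent, optional -> null)
  read fails at extras under R1 (no fill)
  => FAILS_AT (extras, R1)
the other Profile changes do not affect what is asked:
  enum Kind (field severity in record Profile): symbol AMBER removed (the field default referencing it is cleared) -> affects the rule determinations only; this particular Profile value decodes identically
  added field balance to record Profile: required float64, tag 12 (in v2 it sits immediately before attrs) -> affects the rule determinations only; this particular Profile value decodes identically


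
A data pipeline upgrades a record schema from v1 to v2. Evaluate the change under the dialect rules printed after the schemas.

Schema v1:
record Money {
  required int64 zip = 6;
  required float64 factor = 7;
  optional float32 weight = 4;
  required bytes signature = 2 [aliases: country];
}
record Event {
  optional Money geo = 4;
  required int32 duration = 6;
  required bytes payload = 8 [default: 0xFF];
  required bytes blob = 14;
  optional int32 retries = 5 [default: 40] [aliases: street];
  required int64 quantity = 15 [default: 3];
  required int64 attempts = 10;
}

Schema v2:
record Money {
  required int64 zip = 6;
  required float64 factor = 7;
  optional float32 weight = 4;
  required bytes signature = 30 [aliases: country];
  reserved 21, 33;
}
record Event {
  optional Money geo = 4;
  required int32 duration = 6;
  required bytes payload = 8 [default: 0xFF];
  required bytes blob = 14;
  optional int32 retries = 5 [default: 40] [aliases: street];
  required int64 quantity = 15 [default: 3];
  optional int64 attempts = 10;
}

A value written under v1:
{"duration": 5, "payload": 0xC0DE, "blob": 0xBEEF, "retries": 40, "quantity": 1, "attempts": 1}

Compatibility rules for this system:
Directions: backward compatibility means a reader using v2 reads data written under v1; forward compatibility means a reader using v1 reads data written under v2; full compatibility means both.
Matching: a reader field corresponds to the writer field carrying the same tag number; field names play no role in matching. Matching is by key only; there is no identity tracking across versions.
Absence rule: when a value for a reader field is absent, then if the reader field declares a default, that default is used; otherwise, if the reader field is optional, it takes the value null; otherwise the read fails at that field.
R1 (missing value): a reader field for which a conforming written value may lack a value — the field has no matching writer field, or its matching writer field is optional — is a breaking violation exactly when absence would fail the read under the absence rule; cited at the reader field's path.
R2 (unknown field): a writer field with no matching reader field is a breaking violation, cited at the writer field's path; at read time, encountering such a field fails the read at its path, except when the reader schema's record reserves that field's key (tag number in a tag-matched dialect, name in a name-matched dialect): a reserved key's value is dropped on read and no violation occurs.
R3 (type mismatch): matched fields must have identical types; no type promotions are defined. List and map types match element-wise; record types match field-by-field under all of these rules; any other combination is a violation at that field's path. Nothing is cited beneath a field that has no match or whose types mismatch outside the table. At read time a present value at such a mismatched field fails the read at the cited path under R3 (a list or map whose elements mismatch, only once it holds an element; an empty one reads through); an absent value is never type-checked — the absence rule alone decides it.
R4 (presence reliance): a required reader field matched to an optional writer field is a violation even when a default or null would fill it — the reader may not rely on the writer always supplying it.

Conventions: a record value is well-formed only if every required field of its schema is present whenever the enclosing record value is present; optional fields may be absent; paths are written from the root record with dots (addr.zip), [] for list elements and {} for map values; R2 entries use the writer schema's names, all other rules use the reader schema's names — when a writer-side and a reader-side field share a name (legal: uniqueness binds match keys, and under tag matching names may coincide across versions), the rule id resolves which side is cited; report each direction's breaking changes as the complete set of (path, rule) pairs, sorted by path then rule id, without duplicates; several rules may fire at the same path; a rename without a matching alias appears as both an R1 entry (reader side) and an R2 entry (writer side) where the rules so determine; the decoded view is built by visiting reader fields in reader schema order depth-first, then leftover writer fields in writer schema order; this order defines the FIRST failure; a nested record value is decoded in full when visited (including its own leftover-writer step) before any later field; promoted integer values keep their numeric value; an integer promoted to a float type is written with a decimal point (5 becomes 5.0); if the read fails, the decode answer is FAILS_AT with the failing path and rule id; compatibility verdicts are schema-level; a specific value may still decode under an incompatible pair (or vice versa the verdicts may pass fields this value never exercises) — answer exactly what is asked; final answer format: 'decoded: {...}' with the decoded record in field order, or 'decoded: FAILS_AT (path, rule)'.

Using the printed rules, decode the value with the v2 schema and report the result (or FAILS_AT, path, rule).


decoded: {"geo": null, "duration": 5, "payload": 0xC0DE, "blob": 0xBEEF, "retries": 40, "quantity": 1, "attempts": 1}

in Event below, arrows point writer -> reader
decode (reader v2):
  geo := null (absent, optional -> null)
  duration := 5
  payload := 0xC0DE
  blob := 0xBEEF
  retries := 40
  quantity := 1
  attempts := 1
  => decoded: {"geo": null, "duration": 5, "payload": 0xC0DE, "blob": 0xBEEF, "retries": 40, "quantity": 1, "attempts": 1}
the rest of the Event diff is inert for this question:
  field signature in record Money: tag 2 changed to 30 -> a verdict-level change on Event — the shown value reads the same
  field attempts in record Event: required changed to optional -> a verdict-level change on Event — the shown value reads the same


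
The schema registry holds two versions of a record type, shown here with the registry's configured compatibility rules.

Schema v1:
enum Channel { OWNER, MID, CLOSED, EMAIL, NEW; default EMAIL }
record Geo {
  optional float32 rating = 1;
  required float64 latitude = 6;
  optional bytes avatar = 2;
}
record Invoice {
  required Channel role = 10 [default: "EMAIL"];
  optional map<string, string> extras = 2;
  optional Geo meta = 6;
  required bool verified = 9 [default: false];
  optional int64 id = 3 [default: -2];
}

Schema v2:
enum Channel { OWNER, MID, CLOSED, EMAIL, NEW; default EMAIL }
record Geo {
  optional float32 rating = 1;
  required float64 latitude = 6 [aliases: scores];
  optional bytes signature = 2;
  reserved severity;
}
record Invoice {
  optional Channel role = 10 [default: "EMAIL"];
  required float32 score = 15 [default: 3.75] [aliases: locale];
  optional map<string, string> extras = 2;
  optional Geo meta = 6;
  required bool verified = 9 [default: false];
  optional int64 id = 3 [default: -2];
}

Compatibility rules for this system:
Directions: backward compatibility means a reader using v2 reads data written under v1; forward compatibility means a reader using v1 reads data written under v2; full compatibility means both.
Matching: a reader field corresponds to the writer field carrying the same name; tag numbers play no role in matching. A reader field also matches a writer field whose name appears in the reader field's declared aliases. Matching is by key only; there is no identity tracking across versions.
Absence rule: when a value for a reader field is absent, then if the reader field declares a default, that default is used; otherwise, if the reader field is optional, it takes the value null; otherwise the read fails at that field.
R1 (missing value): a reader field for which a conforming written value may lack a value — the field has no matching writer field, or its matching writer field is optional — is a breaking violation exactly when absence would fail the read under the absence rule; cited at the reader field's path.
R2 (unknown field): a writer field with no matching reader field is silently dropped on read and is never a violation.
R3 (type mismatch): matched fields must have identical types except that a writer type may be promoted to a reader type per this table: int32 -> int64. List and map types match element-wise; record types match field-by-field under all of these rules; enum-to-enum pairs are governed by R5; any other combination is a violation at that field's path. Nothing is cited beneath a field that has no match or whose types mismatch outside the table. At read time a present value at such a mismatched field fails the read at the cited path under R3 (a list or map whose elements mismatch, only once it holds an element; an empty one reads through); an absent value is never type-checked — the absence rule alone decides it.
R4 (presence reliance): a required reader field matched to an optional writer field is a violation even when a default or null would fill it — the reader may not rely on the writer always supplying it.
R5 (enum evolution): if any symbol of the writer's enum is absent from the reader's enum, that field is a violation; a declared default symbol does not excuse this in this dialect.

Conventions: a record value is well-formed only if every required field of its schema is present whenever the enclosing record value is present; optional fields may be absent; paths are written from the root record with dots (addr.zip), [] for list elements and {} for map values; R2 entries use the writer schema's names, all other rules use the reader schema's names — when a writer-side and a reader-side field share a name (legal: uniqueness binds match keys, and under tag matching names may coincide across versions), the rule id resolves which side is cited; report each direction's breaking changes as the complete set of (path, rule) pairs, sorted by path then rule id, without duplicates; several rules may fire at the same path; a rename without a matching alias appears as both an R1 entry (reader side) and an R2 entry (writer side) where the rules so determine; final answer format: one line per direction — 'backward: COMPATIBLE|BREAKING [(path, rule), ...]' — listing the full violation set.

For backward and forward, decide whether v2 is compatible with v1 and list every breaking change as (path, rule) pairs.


arrows below run writer -> reader for Invoice
backward for Invoice (reader v2, writer v1):
  role: Channel -> Channel, writer required; from role
  score has no writer counterpart
  extras: map<string, string> -> map<string, string>, writer optional; from extras
  meta: Geo -> Geo, writer optional; from meta
  verified: bool -> bool, writer required; from verified
  id: int64 -> int64, writer optional; from id
  meta.rating: float32 -> float32, writer optional; from meta.rating
  meta.latitude: float64 -> float64, writer required; from meta.latitude
  meta.signature has no writer counterpart
  meta.avatar (writer side), unknown to reader
  => backward: COMPATIBLE
forward for Invoice (reader v1, writer v2):
  role: Channel -> Channel, writer optional; from role
  extras: map<string, string> -> map<string, string>, writer optional; from extras
  meta: Geo -> Geo, writer optional; from meta
  verified: bool -> bool, writer required; from verified
  id: int64 -> int64, writer optional; from id
  score (writer side), unknown to reader
  meta.rating: float32 -> float32, writer optional; from meta.rating
  meta.latitude: float64 -> float64, writer required; from meta.latitude
  meta.avatar has no writer counterpart
  meta.signature (writer side), unknown to reader
  R4 fires at role
  => forward verdict for Invoice: BREAKING, 1 violation(s)

backward: COMPATIBLE []; forward: BREAKING [(role, R4)]


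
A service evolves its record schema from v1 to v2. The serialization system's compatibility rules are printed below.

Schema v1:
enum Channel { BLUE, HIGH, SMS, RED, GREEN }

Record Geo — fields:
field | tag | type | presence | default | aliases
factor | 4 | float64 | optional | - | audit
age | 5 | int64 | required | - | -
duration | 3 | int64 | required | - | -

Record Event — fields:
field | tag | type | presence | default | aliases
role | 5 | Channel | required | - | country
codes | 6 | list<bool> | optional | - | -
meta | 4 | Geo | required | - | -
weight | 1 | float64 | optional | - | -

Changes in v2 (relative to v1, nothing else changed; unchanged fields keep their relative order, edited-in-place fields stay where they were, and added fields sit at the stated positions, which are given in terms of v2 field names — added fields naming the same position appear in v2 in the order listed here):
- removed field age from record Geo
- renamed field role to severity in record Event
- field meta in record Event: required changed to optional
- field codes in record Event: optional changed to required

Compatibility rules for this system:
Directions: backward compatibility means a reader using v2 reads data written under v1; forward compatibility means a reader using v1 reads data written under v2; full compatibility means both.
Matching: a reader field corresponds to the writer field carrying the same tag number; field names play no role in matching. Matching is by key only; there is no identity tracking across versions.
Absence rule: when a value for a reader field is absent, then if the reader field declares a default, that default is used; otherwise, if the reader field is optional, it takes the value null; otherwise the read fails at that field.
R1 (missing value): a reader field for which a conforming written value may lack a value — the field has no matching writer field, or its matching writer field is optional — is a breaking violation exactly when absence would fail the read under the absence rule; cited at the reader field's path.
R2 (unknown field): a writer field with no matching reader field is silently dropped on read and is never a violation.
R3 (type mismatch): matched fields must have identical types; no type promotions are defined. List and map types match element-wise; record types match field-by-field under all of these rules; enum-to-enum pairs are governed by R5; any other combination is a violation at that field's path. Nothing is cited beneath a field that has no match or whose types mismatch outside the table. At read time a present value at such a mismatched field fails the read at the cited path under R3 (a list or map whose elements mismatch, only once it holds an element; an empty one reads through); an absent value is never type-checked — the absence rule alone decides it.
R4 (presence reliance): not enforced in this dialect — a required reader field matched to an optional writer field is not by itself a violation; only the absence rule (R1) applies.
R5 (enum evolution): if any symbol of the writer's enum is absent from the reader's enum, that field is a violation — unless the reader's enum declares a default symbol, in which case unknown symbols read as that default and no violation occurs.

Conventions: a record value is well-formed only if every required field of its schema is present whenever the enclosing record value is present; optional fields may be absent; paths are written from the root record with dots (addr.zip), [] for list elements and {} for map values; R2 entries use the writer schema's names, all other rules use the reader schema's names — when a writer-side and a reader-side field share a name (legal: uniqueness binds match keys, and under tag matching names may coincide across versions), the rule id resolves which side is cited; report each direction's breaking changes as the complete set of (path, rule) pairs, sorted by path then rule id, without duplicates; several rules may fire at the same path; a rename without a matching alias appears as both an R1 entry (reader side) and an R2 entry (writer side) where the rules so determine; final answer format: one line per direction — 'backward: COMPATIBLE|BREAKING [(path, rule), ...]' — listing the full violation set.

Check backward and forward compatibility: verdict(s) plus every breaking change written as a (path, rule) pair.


each type pair in Event: writer, then reader
checking backward for Event: reader v2 against writer v1:
  severity <- role (Channel -> Channel, writer required)
  codes <- codes (list<bool> -> list<bool>, writer optional)
  meta <- meta (Geo -> Geo, writer required)
  weight <- weight (float64 -> float64, writer optional)
  meta.factor <- meta.factor (float64 -> float64, writer optional)
  meta.duration <- meta.duration (int64 -> int64, writer required)
  meta.age (writer side), unknown to reader
  rule R1 violated at codes
  => 1 violation(s): backward is BREAKING for Event
checking forward for Event: reader v1 against writer v2:
  role <- severity (Channel -> Channel, writer required)
  codes <- codes (list<bool> -> list<bool>, writer required)
  meta <- meta (Geo -> Geo, writer optional)
  weight <- weight (float64 -> float64, writer optional)
  meta.factor <- meta.factor (float64 -> float64, writer optional)
  meta.age: no writer match
  meta.duration <- meta.duration (int64 -> int64, writer required)
  rule R1 violated at meta
  rule R1 violated at meta.age
  => 2 violation(s): forward is BREAKING for Event

backward: BREAKING [(codes, R1)]; forward: BREAKING [(meta, R1), (meta.age, R1)]


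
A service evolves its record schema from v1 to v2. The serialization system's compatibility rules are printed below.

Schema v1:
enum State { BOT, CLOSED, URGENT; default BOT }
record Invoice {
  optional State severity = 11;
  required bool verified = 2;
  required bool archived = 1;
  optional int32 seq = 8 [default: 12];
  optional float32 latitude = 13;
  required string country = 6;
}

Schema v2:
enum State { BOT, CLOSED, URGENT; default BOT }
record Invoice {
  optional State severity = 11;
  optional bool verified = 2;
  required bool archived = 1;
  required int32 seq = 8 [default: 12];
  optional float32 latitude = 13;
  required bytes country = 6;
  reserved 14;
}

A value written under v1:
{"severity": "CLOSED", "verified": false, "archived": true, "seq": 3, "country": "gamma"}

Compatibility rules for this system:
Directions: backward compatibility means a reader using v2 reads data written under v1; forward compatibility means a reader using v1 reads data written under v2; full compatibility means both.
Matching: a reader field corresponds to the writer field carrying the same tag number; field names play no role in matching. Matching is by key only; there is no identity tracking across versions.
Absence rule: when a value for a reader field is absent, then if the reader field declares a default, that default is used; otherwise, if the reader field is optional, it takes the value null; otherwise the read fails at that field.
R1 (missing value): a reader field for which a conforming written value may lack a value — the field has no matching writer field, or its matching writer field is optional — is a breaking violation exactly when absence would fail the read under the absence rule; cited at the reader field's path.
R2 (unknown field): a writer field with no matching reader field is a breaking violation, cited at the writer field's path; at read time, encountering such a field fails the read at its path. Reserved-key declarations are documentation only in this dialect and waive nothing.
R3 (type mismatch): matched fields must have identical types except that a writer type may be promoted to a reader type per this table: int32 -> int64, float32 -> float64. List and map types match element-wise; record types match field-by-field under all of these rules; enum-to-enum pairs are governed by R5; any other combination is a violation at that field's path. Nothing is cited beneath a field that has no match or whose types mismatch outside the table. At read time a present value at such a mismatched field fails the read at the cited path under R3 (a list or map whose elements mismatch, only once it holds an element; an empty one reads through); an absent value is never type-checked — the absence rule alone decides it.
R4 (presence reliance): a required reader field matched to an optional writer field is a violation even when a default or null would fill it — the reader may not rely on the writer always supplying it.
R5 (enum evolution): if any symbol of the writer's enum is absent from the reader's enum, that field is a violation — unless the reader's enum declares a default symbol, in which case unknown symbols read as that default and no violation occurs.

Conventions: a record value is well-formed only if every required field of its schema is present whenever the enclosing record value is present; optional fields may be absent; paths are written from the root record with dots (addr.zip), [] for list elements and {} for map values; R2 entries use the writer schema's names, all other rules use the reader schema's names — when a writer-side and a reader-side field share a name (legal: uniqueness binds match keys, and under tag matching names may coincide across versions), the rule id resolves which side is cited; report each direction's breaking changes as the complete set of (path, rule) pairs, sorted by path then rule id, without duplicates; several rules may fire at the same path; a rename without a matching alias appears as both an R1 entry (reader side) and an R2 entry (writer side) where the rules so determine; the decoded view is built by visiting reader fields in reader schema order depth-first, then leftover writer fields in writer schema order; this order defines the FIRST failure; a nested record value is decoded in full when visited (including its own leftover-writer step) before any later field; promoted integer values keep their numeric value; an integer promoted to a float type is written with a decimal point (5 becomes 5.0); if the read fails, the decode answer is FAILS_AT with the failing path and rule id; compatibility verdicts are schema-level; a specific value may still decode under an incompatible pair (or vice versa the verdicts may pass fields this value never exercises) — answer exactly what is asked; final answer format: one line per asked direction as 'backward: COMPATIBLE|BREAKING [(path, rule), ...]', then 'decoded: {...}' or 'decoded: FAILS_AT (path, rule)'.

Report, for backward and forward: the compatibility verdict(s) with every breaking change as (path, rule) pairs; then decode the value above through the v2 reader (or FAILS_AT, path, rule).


backward: BREAKING [(country, R3), (seq, R4)]; forward: BREAKING [(country, R3), (verified, R1), (verified, R4)]; decoded: FAILS_AT (country, R3)

in Invoice below, arrows point writer -> reader
backward for Invoice (reader v2, writer v1):
  severity: State -> State, writer optional; from severity
  verified: bool -> bool, writer required; from verified
  archived: bool -> bool, writer required; from archived
  seq: int32 -> int32, writer optional; from seq
  latitude: float32 -> float32, writer optional; from latitude
  country: string -> bytes, writer required; from country
  breaking: (country, R3)
  breaking: (seq, R4)
  backward on Invoice therefore BREAKING (2)
forward for Invoice (reader v1, writer v2):
  severity: State -> State, writer optional; from severity
  verified: bool -> bool, writer optional; from verified
  archived: bool -> bool, writer required; from archived
  seq: int32 -> int32, writer required; from seq
  latitude: float32 -> float32, writer optional; from latitude
  country: bytes -> string, writer required; from country
  breaking: (country, R3)
  breaking: (verified, R1)
  breaking: (verified, R4)
  forward on Invoice therefore BREAKING (3)
decode (reader v2):
  severity := "CLOSED"
  verified := false
  archived := true
  seq := 3
  latitude := null (missing; optional => null)
  read fails at country under R3
  => FAILS_AT (country, R3)
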